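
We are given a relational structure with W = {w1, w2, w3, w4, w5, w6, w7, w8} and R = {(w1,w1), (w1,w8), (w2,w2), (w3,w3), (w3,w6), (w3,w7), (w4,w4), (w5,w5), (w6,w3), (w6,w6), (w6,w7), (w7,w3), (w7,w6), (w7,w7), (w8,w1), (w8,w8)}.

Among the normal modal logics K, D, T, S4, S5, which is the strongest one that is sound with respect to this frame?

Serial (axiom D): yes — every world has a successor (e.g. w1 R w1).
Reflexive (axiom T): yes — every world is R-related to itself.
Transitive (axiom 4): yes — every two-step R-path is closed by a direct edge.
Euclidean (axiom 5): yes — any two successors of a common world are R-related.
So F validates K, D, T, S4, S5. The strongest is S5.

S5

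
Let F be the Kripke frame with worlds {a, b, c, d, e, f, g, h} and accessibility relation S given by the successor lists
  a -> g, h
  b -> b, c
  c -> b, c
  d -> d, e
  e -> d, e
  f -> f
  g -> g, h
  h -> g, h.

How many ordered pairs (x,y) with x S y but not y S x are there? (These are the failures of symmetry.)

Enumerating: (a,g), (a,h).

2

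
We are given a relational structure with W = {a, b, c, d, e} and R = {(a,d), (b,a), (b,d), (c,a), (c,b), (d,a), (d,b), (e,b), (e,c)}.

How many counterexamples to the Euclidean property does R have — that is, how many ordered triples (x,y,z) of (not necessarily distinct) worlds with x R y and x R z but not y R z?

Enumerating: (a,d,d), (b,a,a), (b,d,d), (c,a,a), (c,a,b), (c,b,b), (d,a,a), (d,a,b), (d,b,b), (e,b,b), (e,b,c), (e,c,c).

12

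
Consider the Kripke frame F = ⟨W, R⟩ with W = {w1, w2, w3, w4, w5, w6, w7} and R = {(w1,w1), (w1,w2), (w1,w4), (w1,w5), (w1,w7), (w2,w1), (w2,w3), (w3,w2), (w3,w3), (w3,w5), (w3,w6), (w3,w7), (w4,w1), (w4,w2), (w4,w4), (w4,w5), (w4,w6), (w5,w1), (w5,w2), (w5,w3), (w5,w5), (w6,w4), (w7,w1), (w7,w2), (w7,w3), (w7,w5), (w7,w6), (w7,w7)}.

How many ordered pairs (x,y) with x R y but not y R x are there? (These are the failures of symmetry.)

7

Enumerating: (w3,w6), (w4,w2), (w4,w5), (w5,w2), (w7,w2), (w7,w5), (w7,w6).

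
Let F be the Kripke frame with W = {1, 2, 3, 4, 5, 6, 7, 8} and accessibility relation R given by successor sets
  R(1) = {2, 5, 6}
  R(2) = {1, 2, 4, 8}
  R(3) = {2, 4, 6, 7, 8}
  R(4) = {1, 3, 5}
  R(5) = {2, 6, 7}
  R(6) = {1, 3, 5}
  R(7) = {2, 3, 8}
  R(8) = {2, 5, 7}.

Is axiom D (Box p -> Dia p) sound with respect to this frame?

The schema D characterises exactly the serial frames.
Serial: yes — every world has a successor (e.g. 1 R 2).

Yes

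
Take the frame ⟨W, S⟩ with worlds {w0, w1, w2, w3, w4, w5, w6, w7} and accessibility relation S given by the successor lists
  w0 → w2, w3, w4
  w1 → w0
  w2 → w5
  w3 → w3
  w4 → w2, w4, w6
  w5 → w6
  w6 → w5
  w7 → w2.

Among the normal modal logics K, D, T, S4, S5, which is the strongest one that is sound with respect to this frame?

D

Serial (axiom D): yes — every world has a successor (e.g. w0 S w2).
Reflexive (axiom T): no — w0 is not related to itself.
Transitive (axiom 4): no — w0 S w2 and w2 S w5, but not w0 S w5.
Euclidean (axiom 5): no — w0 S w2 and w0 S w3, but not w2 S w3.
So F validates K, D; T would additionally require S to be reflexive. The strongest is D.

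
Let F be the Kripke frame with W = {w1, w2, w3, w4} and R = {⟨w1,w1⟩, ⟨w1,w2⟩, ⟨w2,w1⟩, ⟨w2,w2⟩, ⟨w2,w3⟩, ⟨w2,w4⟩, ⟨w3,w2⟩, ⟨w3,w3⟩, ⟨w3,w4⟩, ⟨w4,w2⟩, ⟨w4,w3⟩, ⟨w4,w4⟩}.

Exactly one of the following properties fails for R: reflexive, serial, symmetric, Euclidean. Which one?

Reflexive: yes — every world is R-related to itself.
Serial: yes — every world has a successor (e.g. w1 R w1).
Symmetric: yes — every pair in R has its reverse in R.
Euclidean: no — w2 R w1 and w2 R w3, but not w1 R w3.
Only Euclidean fails.

Euclidean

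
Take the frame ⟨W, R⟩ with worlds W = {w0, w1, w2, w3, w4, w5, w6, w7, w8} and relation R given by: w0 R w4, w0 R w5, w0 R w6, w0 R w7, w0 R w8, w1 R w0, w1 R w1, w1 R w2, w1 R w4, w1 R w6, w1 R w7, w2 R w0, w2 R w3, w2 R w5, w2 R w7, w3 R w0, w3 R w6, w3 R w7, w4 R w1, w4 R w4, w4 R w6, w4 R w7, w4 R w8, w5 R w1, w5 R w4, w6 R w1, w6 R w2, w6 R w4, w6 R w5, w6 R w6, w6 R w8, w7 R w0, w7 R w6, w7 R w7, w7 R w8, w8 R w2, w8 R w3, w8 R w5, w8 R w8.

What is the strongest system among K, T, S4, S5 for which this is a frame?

Reflexive (axiom T): no — w0 is not related to itself.
Transitive (axiom 4): no — w0 R w4 and w4 R w1, but not w0 R w1.
Euclidean (axiom 5): no — w0 R w4 and w0 R w5, but not w4 R w5.
So F validates K; T would additionally require R to be reflexive. The strongest is K.

K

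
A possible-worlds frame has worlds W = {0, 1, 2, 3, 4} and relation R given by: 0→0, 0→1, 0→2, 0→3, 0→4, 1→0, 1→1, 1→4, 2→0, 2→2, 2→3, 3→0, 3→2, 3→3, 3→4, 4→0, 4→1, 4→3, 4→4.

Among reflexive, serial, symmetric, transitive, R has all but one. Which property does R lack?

transitive

Reflexive: yes — every world is R-related to itself.
Serial: yes — every world has a successor (e.g. 0 R 0).
Symmetric: yes — every pair in R has its reverse in R.
Transitive: no — 1 R 0 and 0 R 2, but not 1 R 2.
Only transitive fails.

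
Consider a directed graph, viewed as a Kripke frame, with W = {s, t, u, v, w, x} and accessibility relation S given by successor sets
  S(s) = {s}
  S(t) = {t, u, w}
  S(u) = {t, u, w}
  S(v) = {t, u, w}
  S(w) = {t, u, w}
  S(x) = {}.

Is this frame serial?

No

Serial: no — x has no S-successor.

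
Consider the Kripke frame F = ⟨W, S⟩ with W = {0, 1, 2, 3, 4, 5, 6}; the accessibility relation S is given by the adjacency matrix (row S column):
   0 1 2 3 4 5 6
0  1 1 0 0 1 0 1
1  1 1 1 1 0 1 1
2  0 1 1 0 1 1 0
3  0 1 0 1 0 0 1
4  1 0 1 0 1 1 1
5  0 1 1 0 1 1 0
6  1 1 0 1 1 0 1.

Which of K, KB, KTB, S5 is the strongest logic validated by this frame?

KTB

Symmetric (axiom B): yes — every pair in S has its reverse in S.
Reflexive (axiom T): yes — every world is S-related to itself.
Euclidean (axiom 5): no — 0 S 1 and 0 S 4, but not 1 S 4.
So F validates K, KB, KTB; S5 would additionally require S to be Euclidean. The strongest is KTB.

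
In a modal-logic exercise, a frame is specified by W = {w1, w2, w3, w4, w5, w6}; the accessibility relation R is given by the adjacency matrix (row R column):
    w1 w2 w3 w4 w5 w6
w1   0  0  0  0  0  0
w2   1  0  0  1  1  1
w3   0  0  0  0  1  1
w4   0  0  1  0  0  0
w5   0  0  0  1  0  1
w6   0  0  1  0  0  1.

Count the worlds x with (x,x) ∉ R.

5

Enumerating: w1, w2, w3, w4, w5.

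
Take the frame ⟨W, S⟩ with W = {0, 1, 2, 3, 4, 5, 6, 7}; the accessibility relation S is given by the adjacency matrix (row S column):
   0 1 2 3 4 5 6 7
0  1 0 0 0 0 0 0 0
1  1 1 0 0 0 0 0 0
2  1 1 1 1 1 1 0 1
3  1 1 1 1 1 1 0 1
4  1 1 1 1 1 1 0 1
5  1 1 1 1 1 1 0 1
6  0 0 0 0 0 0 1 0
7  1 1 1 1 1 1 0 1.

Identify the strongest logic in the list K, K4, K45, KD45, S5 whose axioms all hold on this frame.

K4

Transitive (axiom 4): yes — every two-step S-path is closed by a direct edge.
Euclidean (axiom 5): no — 2 S 0 and 2 S 1, but not 0 S 1.
Serial (axiom D): yes — every world has a successor (e.g. 0 S 0).
Reflexive (axiom T): yes — every world is S-related to itself.
So F validates K, K4; K45 would additionally require S to be Euclidean. The strongest is K4.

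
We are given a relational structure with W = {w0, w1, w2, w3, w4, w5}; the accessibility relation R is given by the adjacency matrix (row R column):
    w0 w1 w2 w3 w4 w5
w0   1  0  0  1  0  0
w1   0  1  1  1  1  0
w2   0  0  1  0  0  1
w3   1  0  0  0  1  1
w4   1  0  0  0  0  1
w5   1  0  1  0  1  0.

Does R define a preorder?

No

Reflexive: no — w3 is not related to itself.
Transitive: no — w0 R w3 and w3 R w4, but not w0 R w4.
So R is not a preorder.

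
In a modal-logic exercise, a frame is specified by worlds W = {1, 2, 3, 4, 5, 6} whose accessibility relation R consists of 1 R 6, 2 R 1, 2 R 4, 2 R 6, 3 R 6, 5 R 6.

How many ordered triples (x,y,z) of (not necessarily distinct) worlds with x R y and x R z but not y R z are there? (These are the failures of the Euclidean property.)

11

Enumerating: (1,6,6), (2,1,1), (2,1,4), (2,4,1), (2,4,4), (2,4,6), (2,6,1), (2,6,4), (2,6,6), (3,6,6), (5,6,6).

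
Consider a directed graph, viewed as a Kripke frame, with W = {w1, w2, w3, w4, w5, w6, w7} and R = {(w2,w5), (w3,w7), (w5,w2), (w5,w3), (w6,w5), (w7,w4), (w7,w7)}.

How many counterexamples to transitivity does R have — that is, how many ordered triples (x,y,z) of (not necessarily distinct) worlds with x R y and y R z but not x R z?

Enumerating: (w2,w5,w2), (w2,w5,w3), (w3,w7,w4), (w5,w2,w5), (w5,w3,w7), (w6,w5,w2), (w6,w5,w3).

7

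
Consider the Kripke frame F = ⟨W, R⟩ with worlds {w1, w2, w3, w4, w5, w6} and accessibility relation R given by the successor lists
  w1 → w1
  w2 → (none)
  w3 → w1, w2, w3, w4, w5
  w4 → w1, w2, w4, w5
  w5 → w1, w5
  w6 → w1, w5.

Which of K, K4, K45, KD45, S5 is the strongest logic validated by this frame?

K4

Transitive (axiom 4): yes — every two-step R-path is closed by a direct edge.
Euclidean (axiom 5): no — w3 R w1 and w3 R w2, but not w1 R w2.
Serial (axiom D): no — w2 has no R-successor.
Reflexive (axiom T): no — w2 is not related to itself.
So F validates K, K4; K45 would additionally require R to be Euclidean. The strongest is K4.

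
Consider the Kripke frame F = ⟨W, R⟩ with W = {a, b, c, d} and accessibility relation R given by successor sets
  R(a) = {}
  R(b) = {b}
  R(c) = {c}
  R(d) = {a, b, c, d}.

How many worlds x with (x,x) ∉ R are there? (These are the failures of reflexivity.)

1

Enumerating: a.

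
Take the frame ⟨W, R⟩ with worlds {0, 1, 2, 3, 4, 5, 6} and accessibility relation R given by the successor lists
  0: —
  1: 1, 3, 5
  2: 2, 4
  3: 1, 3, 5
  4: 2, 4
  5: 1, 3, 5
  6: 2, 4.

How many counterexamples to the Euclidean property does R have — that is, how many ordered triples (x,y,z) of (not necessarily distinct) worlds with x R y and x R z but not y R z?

0

R is Euclidean; there are no such tuples.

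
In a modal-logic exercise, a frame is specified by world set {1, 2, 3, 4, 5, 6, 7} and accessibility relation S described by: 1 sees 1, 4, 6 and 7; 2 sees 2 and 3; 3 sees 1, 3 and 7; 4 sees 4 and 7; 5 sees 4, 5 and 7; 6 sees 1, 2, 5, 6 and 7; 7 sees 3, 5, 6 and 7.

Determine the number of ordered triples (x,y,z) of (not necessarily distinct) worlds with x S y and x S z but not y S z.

27

Enumerating: (1,4,1), (1,4,6), (1,6,4), (1,7,1), (1,7,4), (2,3,2), (3,1,3), (3,7,1), (4,7,4), (5,4,5), (5,7,4), (6,1,2), … and 15 more.
Total: 27.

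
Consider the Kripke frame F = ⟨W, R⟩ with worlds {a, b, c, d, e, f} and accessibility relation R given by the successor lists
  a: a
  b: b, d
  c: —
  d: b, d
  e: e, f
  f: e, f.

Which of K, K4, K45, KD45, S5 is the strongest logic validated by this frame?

Transitive (axiom 4): yes — every two-step R-path is closed by a direct edge.
Euclidean (axiom 5): yes — any two successors of a common world are R-related.
Serial (axiom D): no — c has no R-successor.
Reflexive (axiom T): no — c is not related to itself.
So F validates K, K4, K45; KD45 would additionally require R to be serial. The strongest is K45.

K45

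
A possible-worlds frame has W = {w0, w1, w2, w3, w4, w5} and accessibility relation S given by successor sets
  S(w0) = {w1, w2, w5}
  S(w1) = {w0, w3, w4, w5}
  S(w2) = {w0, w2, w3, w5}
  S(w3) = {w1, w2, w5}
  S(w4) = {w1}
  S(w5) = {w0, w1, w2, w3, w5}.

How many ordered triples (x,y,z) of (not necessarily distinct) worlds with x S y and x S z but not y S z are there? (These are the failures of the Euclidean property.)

29

Enumerating: (w0,w1,w1), (w0,w1,w2), (w0,w2,w1), (w1,w0,w0), (w1,w0,w3), (w1,w0,w4), (w1,w3,w0), (w1,w3,w3), (w1,w3,w4), (w1,w4,w0), (w1,w4,w3), (w1,w4,w4), … and 17 more.
Total: 29.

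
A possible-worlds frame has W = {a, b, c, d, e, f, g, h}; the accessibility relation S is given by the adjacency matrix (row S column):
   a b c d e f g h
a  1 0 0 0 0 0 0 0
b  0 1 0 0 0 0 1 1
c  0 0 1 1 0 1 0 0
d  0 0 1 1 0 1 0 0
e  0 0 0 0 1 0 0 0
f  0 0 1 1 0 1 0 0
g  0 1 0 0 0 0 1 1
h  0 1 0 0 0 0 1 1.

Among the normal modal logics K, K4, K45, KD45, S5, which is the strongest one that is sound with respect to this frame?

S5

Transitive (axiom 4): yes — every two-step S-path is closed by a direct edge.
Euclidean (axiom 5): yes — any two successors of a common world are S-related.
Serial (axiom D): yes — every world has a successor (e.g. a S a).
Reflexive (axiom T): yes — every world is S-related to itself.
So F validates K, K4, K45, KD45, S5. The strongest is S5.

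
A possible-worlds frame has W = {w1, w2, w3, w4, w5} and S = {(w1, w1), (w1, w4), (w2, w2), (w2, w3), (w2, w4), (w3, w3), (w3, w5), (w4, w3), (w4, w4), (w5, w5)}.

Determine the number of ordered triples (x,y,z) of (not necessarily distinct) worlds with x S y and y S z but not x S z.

3

Enumerating: (w1,w4,w3), (w2,w3,w5), (w4,w3,w5).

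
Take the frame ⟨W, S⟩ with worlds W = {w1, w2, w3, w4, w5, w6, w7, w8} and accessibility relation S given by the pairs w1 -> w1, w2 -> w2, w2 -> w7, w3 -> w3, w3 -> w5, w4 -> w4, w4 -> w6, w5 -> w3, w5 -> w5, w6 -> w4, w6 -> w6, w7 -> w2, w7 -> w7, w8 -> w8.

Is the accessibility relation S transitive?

Transitive: yes — every two-step S-path is closed by a direct edge.

Yes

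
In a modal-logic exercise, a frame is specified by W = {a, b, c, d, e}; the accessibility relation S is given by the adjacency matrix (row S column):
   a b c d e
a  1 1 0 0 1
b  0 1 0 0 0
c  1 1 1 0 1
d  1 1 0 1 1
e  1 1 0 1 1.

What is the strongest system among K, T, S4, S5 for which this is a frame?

T

Reflexive (axiom T): yes — every world is S-related to itself.
Transitive (axiom 4): no — a S e and e S d, but not a S d.
Euclidean (axiom 5): no — a S b and a S e, but not b S e.
So F validates K, T; S4 would additionally require S to be transitive. The strongest is T.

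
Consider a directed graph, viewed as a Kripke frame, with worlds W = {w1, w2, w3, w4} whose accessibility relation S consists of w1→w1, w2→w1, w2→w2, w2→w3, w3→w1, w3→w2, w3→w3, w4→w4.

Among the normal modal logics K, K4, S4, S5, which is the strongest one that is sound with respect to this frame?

Transitive (axiom 4): yes — every two-step S-path is closed by a direct edge.
Reflexive (axiom T): yes — every world is S-related to itself.
Euclidean (axiom 5): no — w2 S w1 and w2 S w3, but not w1 S w3.
So F validates K, K4, S4; S5 would additionally require S to be Euclidean. The strongest is S4.

S4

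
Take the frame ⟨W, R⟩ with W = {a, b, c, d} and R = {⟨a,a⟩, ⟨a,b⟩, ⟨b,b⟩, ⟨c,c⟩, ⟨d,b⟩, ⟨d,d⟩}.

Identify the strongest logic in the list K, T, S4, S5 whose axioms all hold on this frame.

Reflexive (axiom T): yes — every world is R-related to itself.
Transitive (axiom 4): yes — every two-step R-path is closed by a direct edge.
Euclidean (axiom 5): no — a R b and a R a, but not b R a.
So F validates K, T, S4; S5 would additionally require R to be Euclidean. The strongest is S4.

S4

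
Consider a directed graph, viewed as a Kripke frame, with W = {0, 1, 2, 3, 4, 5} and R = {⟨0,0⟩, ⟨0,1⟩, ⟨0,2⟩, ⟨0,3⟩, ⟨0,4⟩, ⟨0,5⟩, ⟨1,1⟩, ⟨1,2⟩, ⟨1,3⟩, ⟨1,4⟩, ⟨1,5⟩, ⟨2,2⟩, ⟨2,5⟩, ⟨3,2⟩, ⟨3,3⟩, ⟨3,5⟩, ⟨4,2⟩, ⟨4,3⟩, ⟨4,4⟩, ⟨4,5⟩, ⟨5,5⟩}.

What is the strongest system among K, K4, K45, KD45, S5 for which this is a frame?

Transitive (axiom 4): yes — every two-step R-path is closed by a direct edge.
Euclidean (axiom 5): no — 0 R 2 and 0 R 1, but not 2 R 1.
Serial (axiom D): yes — every world has a successor (e.g. 0 R 0).
Reflexive (axiom T): yes — every world is R-related to itself.
So F validates K, K4; K45 would additionally require R to be Euclidean. The strongest is K4.

K4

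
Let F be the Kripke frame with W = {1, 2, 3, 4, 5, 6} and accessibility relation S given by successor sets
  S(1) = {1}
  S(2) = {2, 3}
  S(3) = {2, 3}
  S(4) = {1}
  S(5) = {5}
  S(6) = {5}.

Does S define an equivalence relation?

Reflexive: no — 4 is not related to itself.
Symmetric: no — 4 S 1 but not 1 S 4.
Transitive: yes — every two-step S-path is closed by a direct edge.
So S is not an equivalence relation.

No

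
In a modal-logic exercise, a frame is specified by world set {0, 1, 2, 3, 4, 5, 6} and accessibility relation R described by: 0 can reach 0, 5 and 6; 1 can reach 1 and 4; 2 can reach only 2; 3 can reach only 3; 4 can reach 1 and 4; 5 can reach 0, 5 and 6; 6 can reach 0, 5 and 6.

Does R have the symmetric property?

Symmetric: yes — every pair in R has its reverse in R.

Yes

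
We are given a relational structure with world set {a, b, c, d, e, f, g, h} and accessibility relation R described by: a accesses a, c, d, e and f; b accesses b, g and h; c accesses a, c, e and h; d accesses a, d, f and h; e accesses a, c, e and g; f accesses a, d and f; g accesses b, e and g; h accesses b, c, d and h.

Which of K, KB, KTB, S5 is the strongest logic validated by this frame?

Symmetric (axiom B): yes — every pair in R has its reverse in R.
Reflexive (axiom T): yes — every world is R-related to itself.
Euclidean (axiom 5): no — a R c and a R d, but not c R d.
So F validates K, KB, KTB; S5 would additionally require R to be Euclidean. The strongest is KTB.

KTB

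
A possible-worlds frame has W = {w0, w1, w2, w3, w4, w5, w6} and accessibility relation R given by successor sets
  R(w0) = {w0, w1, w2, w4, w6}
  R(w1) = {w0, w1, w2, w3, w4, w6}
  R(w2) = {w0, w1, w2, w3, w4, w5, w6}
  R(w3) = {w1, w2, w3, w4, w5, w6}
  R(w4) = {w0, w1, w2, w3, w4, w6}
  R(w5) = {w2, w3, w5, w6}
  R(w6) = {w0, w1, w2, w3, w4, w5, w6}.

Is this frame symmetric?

Yes

Symmetric: yes — every pair in R has its reverse in R.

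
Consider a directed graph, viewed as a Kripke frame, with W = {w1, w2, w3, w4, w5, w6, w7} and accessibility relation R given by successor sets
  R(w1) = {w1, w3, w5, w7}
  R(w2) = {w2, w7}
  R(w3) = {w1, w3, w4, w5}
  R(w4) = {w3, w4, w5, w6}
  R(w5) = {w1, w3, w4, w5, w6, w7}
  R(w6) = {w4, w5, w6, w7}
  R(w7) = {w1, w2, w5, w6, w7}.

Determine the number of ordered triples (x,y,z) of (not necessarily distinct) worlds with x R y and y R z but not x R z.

Enumerating: (w1,w3,w4), (w1,w5,w4), (w1,w5,w6), (w1,w7,w2), (w1,w7,w6), (w2,w7,w1), (w2,w7,w5), (w2,w7,w6), (w3,w1,w7), (w3,w4,w6), (w3,w5,w6), (w3,w5,w7), … and 14 more.
Total: 26.

26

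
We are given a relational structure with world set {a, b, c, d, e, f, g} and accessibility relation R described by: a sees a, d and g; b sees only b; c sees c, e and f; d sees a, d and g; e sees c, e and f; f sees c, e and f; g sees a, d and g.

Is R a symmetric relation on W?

Yes

Symmetric: yes — every pair in R has its reverse in R.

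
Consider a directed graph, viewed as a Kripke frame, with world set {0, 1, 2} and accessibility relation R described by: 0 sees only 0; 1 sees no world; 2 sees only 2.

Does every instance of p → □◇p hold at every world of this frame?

Yes

Axiom B corresponds to the accessibility relation being symmetric.
Symmetric: yes — every pair in R has its reverse in R.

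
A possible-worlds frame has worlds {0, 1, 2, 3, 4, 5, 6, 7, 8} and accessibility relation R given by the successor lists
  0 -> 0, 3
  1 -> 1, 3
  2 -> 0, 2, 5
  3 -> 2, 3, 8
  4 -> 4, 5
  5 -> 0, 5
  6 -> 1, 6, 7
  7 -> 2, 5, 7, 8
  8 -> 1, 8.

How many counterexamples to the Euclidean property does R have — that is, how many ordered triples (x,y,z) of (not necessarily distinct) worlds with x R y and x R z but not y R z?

24

Enumerating: (0,3,0), (1,3,1), (2,0,2), (2,0,5), (2,5,2), (3,2,3), (3,2,8), (3,8,2), (3,8,3), (4,5,4), (5,0,5), (6,1,6), … and 12 more.
Total: 24.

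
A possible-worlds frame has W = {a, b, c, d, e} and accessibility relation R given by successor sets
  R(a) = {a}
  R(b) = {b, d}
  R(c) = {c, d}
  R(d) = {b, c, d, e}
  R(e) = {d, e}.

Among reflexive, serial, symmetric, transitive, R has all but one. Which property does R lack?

Reflexive: yes — every world is R-related to itself.
Serial: yes — every world has a successor (e.g. a R a).
Symmetric: yes — every pair in R has its reverse in R.
Transitive: no — b R d and d R c, but not b R c.
Only transitive fails.

transitive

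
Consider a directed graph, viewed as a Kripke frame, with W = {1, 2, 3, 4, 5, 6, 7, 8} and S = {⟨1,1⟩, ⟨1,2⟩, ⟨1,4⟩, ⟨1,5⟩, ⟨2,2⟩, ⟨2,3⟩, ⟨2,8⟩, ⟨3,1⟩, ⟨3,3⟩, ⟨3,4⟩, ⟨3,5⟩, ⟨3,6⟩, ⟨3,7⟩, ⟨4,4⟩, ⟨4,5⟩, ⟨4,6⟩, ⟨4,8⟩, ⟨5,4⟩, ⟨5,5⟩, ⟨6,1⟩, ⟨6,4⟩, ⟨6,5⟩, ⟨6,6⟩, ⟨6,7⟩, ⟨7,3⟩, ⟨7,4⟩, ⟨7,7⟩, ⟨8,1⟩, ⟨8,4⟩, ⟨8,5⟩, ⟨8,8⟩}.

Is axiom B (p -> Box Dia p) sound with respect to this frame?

No

Axiom B corresponds to the accessibility relation being symmetric.
Symmetric: no — 1 S 2 but not 2 S 1.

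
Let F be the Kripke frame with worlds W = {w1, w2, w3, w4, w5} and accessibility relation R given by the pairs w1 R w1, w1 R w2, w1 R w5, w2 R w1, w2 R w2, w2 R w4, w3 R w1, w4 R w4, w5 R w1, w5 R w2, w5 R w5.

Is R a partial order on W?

Reflexive: no — w3 is not related to itself.
Transitive: no — w1 R w2 and w2 R w4, but not w1 R w4.
Antisymmetric: no — w1 R w2 and w2 R w1 with w1 ≠ w2.
So R is not a partial order.

No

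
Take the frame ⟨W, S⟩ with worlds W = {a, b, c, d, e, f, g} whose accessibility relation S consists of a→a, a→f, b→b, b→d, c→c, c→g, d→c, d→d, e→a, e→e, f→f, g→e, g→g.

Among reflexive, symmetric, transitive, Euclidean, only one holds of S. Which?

Reflexive: yes — every world is S-related to itself.
Symmetric: no — a S f but not f S a.
Transitive: no — b S d and d S c, but not b S c.
Euclidean: no — a S f and a S a, but not f S a.
Only reflexive holds.

reflexive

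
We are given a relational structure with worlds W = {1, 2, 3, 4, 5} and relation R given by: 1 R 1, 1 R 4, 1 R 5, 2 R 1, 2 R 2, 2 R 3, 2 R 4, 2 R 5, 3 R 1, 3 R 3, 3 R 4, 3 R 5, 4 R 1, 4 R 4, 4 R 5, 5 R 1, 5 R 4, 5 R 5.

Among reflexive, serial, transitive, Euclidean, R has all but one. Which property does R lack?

Euclidean

Reflexive: yes — every world is R-related to itself.
Serial: yes — every world has a successor (e.g. 1 R 1).
Transitive: yes — every two-step R-path is closed by a direct edge.
Euclidean: no — 2 R 1 and 2 R 3, but not 1 R 3.
Only Euclidean fails.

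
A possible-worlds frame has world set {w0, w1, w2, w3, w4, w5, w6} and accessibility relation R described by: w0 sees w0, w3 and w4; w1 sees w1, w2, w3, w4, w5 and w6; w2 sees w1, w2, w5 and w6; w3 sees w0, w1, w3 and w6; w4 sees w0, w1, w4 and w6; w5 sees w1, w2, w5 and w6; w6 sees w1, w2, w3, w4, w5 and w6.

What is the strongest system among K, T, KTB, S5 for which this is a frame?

KTB

Reflexive (axiom T): yes — every world is R-related to itself.
Symmetric (axiom B): yes — every pair in R has its reverse in R.
Euclidean (axiom 5): no — w0 R w3 and w0 R w4, but not w3 R w4.
So F validates K, T, KTB; S5 would additionally require R to be Euclidean. The strongest is KTB.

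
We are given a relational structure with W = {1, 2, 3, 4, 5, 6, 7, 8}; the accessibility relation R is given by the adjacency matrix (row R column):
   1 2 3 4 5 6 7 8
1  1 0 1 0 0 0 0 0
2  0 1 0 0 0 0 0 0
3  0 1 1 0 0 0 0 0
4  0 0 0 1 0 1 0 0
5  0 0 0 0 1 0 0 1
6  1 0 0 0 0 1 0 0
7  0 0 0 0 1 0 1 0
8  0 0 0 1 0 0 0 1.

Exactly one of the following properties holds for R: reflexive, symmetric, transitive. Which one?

reflexive

Reflexive: yes — every world is R-related to itself.
Symmetric: no — 1 R 3 but not 3 R 1.
Transitive: no — 1 R 3 and 3 R 2, but not 1 R 2.
Only reflexive holds.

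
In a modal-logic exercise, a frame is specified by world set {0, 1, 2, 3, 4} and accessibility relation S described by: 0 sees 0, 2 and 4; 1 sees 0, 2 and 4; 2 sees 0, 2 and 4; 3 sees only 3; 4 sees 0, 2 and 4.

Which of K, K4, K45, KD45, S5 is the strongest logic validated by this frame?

Transitive (axiom 4): yes — every two-step S-path is closed by a direct edge.
Euclidean (axiom 5): yes — any two successors of a common world are S-related.
Serial (axiom D): yes — every world has a successor (e.g. 0 S 0).
Reflexive (axiom T): no — 1 is not related to itself.
So F validates K, K4, K45, KD45; S5 would additionally require S to be reflexive. The strongest is KD45.

KD45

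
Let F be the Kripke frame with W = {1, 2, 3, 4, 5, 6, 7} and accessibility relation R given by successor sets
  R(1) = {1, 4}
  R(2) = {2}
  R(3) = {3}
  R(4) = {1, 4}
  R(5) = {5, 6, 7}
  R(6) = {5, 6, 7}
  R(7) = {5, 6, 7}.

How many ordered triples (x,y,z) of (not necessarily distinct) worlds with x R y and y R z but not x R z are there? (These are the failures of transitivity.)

0

R is transitive; there are no such tuples.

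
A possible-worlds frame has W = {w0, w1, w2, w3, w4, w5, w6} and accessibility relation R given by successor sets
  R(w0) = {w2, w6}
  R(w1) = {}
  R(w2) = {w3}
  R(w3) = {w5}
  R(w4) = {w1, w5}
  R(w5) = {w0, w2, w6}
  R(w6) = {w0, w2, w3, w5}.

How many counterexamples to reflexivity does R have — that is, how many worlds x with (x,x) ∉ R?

7

Enumerating: w0, w1, w2, w3, w4, w5, w6.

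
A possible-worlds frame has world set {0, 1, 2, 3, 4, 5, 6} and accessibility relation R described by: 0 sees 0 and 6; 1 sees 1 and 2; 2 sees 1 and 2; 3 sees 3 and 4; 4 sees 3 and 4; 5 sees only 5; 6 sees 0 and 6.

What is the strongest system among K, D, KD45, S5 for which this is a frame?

Serial (axiom D): yes — every world has a successor (e.g. 0 R 0).
Euclidean (axiom 5): yes — any two successors of a common world are R-related.
Transitive (axiom 4): yes — every two-step R-path is closed by a direct edge.
Reflexive (axiom T): yes — every world is R-related to itself.
So F validates K, D, KD45, S5. The strongest is S5.

S5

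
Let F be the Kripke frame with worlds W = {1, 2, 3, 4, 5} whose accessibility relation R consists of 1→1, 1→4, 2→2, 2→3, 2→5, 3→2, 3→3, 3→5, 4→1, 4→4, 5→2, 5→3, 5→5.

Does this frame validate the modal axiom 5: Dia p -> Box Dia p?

Yes

By correspondence theory, 5 is valid on a frame iff R is Euclidean.
Euclidean: yes — any two successors of a common world are R-related.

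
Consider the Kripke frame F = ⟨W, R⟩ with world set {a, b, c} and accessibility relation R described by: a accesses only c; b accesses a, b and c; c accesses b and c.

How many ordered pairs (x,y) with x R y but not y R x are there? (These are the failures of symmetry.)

2

Enumerating: (a,c), (b,a).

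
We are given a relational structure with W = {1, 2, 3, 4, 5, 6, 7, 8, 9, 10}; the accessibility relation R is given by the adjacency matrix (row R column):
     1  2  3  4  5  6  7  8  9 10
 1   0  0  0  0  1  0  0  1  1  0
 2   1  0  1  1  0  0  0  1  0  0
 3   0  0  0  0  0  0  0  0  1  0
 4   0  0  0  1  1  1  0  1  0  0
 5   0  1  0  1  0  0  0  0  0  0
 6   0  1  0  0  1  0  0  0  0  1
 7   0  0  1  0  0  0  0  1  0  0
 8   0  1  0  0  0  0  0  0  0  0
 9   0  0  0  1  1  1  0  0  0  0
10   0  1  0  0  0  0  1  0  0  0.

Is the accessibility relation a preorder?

Reflexive: no — 1 is not related to itself.
Transitive: no — 1 R 5 and 5 R 2, but not 1 R 2.
So R is not a preorder.

No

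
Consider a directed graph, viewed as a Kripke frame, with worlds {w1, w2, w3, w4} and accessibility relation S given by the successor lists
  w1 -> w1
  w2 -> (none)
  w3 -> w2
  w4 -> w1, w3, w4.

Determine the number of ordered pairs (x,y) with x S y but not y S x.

Enumerating: (w3,w2), (w4,w1), (w4,w3).

3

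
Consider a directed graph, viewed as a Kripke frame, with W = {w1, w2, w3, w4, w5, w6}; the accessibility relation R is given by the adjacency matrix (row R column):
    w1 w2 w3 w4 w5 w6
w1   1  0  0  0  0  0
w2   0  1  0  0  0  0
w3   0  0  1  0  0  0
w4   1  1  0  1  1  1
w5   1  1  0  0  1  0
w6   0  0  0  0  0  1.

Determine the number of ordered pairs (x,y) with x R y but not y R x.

Enumerating: (w4,w1), (w4,w2), (w4,w5), (w4,w6), (w5,w1), (w5,w2).

6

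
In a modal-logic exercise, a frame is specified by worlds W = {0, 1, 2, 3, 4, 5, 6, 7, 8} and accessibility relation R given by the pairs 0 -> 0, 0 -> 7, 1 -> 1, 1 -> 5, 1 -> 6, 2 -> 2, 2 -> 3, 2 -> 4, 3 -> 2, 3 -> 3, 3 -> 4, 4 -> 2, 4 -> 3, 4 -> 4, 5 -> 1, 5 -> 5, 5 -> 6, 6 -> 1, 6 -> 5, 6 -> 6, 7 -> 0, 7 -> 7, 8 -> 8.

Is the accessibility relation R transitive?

Transitive: yes — every two-step R-path is closed by a direct edge.

Yes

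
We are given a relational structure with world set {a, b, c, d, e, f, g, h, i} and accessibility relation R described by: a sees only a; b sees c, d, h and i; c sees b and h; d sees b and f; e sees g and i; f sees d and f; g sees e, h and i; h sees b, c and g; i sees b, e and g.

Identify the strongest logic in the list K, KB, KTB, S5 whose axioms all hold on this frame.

KB

Symmetric (axiom B): yes — every pair in R has its reverse in R.
Reflexive (axiom T): no — b is not related to itself.
Euclidean (axiom 5): no — b R c and b R d, but not c R d.
So F validates K, KB; KTB would additionally require R to be reflexive. The strongest is KB.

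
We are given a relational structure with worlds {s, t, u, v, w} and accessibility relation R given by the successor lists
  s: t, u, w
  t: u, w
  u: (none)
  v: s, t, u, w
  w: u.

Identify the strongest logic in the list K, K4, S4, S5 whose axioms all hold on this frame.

K4

Transitive (axiom 4): yes — every two-step R-path is closed by a direct edge.
Reflexive (axiom T): no — s is not related to itself.
Euclidean (axiom 5): no — s R u and s R t, but not u R t.
So F validates K, K4; S4 would additionally require R to be reflexive. The strongest is K4.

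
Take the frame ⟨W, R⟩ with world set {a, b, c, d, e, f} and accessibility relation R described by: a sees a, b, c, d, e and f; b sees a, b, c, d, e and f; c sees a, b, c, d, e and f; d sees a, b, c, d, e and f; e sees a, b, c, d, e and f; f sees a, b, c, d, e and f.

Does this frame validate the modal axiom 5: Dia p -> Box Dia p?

The schema 5 characterises exactly the Euclidean frames.
Euclidean: yes — any two successors of a common world are R-related.

Yes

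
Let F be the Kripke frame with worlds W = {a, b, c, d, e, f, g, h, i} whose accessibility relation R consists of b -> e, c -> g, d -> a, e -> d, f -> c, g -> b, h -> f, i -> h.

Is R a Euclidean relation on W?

Euclidean: no — b R e and b R e, but not e R e.

No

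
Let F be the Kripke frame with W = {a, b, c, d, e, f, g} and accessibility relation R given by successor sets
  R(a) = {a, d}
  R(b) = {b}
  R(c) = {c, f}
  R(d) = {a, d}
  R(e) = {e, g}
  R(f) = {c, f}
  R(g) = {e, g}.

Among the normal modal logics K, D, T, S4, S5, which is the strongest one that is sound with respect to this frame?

Serial (axiom D): yes — every world has a successor (e.g. a R a).
Reflexive (axiom T): yes — every world is R-related to itself.
Transitive (axiom 4): yes — every two-step R-path is closed by a direct edge.
Euclidean (axiom 5): yes — any two successors of a common world are R-related.
So F validates K, D, T, S4, S5. The strongest is S5.

S5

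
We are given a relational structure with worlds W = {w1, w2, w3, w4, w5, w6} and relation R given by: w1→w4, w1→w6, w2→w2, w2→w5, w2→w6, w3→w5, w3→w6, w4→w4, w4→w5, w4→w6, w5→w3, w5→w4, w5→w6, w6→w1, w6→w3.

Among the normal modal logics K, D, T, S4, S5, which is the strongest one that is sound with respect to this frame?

D

Serial (axiom D): yes — every world has a successor (e.g. w1 R w4).
Reflexive (axiom T): no — w1 is not related to itself.
Transitive (axiom 4): no — w1 R w4 and w4 R w5, but not w1 R w5.
Euclidean (axiom 5): no — w1 R w6 and w1 R w4, but not w6 R w4.
So F validates K, D; T would additionally require R to be reflexive. The strongest is D.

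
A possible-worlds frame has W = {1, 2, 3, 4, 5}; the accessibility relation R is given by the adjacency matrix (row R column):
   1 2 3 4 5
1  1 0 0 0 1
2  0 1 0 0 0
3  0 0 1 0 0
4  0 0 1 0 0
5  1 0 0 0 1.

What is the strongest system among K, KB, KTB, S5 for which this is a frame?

Symmetric (axiom B): no — 4 R 3 but not 3 R 4.
Reflexive (axiom T): no — 4 is not related to itself.
Euclidean (axiom 5): yes — any two successors of a common world are R-related.
So F validates K; KB would additionally require R to be symmetric. The strongest is K.

K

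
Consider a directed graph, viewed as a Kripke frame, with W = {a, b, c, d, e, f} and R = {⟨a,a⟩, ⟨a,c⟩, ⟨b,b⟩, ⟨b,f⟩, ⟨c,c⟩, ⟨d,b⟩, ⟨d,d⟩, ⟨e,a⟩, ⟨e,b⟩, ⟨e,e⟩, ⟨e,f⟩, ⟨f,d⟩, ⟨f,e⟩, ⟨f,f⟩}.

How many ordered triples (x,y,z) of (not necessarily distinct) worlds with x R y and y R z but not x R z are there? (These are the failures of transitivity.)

8

Enumerating: (b,f,d), (b,f,e), (d,b,f), (e,a,c), (e,f,d), (f,d,b), (f,e,a), (f,e,b).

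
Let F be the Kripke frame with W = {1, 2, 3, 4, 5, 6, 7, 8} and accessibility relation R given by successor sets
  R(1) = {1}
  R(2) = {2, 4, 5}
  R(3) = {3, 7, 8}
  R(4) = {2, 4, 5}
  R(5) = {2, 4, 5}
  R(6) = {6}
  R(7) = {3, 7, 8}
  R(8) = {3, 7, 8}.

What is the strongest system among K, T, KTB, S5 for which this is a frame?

S5

Reflexive (axiom T): yes — every world is R-related to itself.
Symmetric (axiom B): yes — every pair in R has its reverse in R.
Euclidean (axiom 5): yes — any two successors of a common world are R-related.
So F validates K, T, KTB, S5. The strongest is S5.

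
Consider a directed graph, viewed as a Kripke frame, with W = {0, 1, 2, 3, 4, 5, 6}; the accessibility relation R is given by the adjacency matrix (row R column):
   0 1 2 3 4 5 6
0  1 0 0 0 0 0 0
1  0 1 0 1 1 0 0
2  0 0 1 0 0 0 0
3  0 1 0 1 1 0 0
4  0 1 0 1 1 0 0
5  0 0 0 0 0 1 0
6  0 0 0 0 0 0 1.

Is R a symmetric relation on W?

Symmetric: yes — every pair in R has its reverse in R.

Yes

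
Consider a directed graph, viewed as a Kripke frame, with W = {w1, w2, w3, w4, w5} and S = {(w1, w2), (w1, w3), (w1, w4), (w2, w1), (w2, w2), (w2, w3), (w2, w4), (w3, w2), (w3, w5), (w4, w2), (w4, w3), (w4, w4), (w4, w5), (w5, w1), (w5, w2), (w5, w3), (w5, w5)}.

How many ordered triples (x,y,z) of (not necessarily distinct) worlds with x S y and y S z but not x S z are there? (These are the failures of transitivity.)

14

Enumerating: (w1,w2,w1), (w1,w3,w5), (w1,w4,w5), (w2,w3,w5), (w2,w4,w5), (w3,w2,w1), (w3,w2,w3), (w3,w2,w4), (w3,w5,w1), (w3,w5,w3), (w4,w2,w1), (w4,w5,w1), (w5,w1,w4), (w5,w2,w4).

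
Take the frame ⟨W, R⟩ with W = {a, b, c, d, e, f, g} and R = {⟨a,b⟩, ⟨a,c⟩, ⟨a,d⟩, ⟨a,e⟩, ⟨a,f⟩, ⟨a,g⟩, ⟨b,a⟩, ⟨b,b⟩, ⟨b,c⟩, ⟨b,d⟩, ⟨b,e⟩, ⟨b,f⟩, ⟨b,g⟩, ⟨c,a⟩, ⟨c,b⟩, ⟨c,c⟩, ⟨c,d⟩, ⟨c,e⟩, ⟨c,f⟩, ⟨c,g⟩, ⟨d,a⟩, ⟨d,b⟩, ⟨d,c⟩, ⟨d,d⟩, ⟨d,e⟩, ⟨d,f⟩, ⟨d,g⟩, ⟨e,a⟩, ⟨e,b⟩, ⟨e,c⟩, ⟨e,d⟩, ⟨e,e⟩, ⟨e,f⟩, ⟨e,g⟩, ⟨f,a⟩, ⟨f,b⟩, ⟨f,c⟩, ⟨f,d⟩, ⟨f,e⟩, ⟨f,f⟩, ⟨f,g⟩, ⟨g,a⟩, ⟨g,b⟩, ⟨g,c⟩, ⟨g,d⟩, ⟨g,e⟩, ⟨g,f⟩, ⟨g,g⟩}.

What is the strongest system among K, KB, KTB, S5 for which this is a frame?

Symmetric (axiom B): yes — every pair in R has its reverse in R.
Reflexive (axiom T): no — a is not related to itself.
Euclidean (axiom 5): no — b R a and b R a, but not a R a.
So F validates K, KB; KTB would additionally require R to be reflexive. The strongest is KB.

KB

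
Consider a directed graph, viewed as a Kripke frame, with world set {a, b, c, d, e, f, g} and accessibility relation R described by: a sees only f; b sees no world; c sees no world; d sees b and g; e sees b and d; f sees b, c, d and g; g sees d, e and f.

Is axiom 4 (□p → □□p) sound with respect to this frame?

No

By correspondence theory, 4 is valid on a frame iff R is transitive.
Transitive: no — a R f and f R b, but not a R b.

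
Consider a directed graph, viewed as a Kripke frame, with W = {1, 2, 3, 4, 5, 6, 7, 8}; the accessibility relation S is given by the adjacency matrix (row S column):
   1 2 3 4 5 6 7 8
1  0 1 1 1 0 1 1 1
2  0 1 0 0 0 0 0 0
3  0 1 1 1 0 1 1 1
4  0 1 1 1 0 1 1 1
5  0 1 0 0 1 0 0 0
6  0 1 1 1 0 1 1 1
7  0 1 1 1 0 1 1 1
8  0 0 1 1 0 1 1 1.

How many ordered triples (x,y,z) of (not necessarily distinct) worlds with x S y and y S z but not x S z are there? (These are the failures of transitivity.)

4

Enumerating: (8,3,2), (8,4,2), (8,6,2), (8,7,2).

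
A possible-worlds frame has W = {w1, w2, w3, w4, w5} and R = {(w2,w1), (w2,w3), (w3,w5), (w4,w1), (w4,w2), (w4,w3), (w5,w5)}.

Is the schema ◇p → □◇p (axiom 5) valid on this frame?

Axiom 5 corresponds to the accessibility relation being Euclidean.
Euclidean: no — w2 R w1 and w2 R w3, but not w1 R w3.

No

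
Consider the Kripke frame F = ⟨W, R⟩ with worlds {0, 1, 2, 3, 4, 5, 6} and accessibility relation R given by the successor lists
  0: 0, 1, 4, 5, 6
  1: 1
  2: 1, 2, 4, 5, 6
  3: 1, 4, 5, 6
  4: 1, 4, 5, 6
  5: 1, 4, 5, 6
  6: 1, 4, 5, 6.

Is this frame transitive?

Transitive: yes — every two-step R-path is closed by a direct edge.

Yes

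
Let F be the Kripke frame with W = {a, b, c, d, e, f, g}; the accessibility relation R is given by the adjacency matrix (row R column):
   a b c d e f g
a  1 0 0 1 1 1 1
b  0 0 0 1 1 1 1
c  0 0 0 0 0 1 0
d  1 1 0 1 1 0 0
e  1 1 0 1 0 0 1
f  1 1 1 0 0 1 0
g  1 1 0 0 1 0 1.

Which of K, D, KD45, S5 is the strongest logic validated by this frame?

D

Serial (axiom D): yes — every world has a successor (e.g. a R a).
Euclidean (axiom 5): no — a R d and a R f, but not d R f.
Transitive (axiom 4): no — a R d and d R b, but not a R b.
Reflexive (axiom T): no — b is not related to itself.
So F validates K, D; KD45 would additionally require R to be Euclidean and transitive. The strongest is D.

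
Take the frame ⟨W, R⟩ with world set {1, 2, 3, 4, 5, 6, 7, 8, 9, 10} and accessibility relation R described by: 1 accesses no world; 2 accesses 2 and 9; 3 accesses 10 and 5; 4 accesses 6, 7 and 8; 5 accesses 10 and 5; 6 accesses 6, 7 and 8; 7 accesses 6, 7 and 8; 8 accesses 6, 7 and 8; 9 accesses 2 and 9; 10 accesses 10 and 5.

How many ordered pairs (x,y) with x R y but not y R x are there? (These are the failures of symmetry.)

Enumerating: (3,10), (3,5), (4,6), (4,7), (4,8).

5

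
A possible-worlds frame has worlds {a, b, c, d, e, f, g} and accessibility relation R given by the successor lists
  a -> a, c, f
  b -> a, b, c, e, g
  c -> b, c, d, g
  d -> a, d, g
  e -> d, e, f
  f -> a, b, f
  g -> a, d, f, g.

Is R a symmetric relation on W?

Symmetric: no — a R c but not c R a.

No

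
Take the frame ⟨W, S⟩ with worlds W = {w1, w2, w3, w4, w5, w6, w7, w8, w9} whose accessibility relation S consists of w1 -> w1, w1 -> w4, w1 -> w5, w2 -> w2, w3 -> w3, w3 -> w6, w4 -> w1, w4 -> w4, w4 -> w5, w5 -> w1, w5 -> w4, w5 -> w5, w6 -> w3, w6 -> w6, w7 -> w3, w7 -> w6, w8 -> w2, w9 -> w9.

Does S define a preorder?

No

Reflexive: no — w7 is not related to itself.
Transitive: yes — every two-step S-path is closed by a direct edge.
So S is not a preorder.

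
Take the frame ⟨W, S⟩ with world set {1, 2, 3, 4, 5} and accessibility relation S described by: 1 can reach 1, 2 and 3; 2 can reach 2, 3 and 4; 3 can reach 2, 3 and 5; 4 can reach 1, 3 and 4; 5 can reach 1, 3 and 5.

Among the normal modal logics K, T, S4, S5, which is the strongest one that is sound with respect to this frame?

Reflexive (axiom T): yes — every world is S-related to itself.
Transitive (axiom 4): no — 1 S 2 and 2 S 4, but not 1 S 4.
Euclidean (axiom 5): no — 2 S 3 and 2 S 4, but not 3 S 4.
So F validates K, T; S4 would additionally require S to be transitive. The strongest is T.

T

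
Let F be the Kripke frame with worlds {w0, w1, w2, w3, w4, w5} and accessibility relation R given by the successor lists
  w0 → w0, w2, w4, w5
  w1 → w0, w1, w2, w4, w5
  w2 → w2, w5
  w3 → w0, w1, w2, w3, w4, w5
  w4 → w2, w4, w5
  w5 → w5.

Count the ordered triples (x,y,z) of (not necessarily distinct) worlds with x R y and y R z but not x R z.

R is transitive; there are no such tuples.

0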